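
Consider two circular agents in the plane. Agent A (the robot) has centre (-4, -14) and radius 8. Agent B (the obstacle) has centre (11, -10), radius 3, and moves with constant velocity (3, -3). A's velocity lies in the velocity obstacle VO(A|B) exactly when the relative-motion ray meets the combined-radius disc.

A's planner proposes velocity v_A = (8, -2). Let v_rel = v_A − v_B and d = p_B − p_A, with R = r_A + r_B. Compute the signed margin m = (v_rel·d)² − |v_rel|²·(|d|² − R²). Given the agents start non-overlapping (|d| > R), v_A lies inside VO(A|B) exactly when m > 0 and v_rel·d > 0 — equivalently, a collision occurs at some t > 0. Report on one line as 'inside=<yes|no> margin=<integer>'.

d = (15, 4),  |d|² = 241;  R = 8+3 = 11,  c = 241−11² = 120
v_rel = (5, 1),  |v_rel|² = 26;  v_rel·d = (5)·(15) + (1)·(4) = 79
26·t² − 158·t + 120 = 0  ⇒  m = 79² − 26·120 = 3121
m = 3121 > 0,  v_rel·d = 79 > 0  ⇒  inside

inside=yes margin=3121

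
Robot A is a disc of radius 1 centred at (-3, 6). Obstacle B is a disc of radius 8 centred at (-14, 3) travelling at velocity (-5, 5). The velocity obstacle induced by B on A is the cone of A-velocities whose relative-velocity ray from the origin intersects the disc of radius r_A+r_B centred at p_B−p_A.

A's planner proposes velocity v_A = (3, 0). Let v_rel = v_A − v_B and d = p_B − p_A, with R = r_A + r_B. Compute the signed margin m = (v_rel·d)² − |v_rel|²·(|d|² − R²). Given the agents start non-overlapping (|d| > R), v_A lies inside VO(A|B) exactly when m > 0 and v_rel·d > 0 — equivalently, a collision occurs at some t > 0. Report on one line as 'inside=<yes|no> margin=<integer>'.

d = (-11, -3),  |d|² = 130;  R = 1+8 = 9,  c = 130−9² = 49
v_rel = (8, -5),  |v_rel|² = 89;  v_rel·d = (8)·(-11) + (-5)·(-3) = -73
89·t² + 146·t + 49 = 0  ⇒  m = (-73)² − 89·49 = 968
m = 968 > 0,  v_rel·d = -73 < 0  ⇒  outside

inside=no margin=968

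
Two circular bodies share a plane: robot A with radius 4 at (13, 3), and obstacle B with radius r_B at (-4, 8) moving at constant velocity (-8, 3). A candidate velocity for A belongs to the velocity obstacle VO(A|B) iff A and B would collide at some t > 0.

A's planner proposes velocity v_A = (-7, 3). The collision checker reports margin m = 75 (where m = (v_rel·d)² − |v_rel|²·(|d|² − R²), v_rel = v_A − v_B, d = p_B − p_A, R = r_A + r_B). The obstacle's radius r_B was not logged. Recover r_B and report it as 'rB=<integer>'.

m = 75
d = (-17, 5);  v_rel = (1, 0),  |v_rel|² = 1
v_rel×d = (1)·(5) − (0)·(-17) = 5
since m = R²·1 − 5²:  R² = (25 + 75) / 1 = 100
R = √100 = 10  ⇒  r_B = 10 − 4 = 6

rB=6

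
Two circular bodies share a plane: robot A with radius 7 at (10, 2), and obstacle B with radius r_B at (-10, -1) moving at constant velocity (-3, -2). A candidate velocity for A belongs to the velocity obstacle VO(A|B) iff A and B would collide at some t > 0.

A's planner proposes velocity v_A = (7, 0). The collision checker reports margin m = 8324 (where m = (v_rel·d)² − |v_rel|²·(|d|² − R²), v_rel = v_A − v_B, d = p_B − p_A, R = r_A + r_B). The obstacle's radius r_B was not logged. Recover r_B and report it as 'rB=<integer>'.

m = 8324
d = (-20, -3);  v_rel = (10, 2),  |v_rel|² = 104
v_rel×d = (10)·(-3) − (2)·(-20) = 10
since m = R²·104 − 10²:  R² = (100 + 8324) / 104 = 81
R = √81 = 9  ⇒  r_B = 9 − 7 = 2

rB=2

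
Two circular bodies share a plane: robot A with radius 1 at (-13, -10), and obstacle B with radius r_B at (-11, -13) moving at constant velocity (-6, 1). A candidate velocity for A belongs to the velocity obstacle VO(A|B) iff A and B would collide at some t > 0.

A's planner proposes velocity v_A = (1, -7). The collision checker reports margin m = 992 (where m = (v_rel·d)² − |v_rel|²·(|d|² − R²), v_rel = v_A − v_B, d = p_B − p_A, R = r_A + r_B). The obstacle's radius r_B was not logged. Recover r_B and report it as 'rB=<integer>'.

m = 992
d = (2, -3);  v_rel = (7, -8),  |v_rel|² = 113
v_rel×d = (7)·(-3) − (-8)·(2) = -5
since m = R²·113 − (-5)²:  R² = (25 + 992) / 113 = 9
R = √9 = 3  ⇒  r_B = 3 − 1 = 2

rB=2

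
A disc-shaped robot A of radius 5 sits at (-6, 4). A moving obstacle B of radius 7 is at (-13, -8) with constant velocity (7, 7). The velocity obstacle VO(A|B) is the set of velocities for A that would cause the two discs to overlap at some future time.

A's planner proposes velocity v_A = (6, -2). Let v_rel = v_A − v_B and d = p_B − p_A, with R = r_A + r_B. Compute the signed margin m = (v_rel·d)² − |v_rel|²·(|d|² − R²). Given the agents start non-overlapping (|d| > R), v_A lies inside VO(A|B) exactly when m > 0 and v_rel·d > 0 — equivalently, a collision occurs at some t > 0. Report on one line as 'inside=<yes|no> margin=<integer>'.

d = (-7, -12),  |d|² = 193;  R = 5+7 = 12,  c = 193−12² = 49
v_rel = (-1, -9),  |v_rel|² = 82;  v_rel·d = (-1)·(-7) + (-9)·(-12) = 115
82·t² − 230·t + 49 = 0  ⇒  m = 115² − 82·49 = 9207
m = 9207 > 0,  v_rel·d = 115 > 0  ⇒  inside

inside=yes margin=9207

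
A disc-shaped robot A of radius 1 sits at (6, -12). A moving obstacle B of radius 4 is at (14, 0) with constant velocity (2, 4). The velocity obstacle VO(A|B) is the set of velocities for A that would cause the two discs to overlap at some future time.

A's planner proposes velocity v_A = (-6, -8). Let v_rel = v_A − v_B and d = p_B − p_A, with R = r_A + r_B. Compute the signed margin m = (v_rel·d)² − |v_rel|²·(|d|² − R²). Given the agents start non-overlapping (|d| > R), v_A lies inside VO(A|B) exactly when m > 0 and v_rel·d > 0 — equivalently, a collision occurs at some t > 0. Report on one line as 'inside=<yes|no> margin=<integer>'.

d = (8, 12),  |d|² = 208;  R = 1+4 = 5,  c = 208−5² = 183
v_rel = (-8, -12),  |v_rel|² = 208;  v_rel·d = (-8)·(8) + (-12)·(12) = -208
208·t² + 416·t + 183 = 0  ⇒  m = (-208)² − 208·183 = 5200
m = 5200 > 0,  v_rel·d = -208 < 0  ⇒  outside

inside=no margin=5200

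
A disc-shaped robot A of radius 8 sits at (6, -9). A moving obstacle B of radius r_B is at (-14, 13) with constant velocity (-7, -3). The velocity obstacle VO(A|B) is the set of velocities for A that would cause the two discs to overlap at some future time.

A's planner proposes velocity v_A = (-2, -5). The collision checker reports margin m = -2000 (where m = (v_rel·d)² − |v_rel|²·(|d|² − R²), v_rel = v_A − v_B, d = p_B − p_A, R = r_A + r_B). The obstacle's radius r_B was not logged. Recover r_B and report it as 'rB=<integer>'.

m = -2000
d = (-20, 22);  v_rel = (5, -2),  |v_rel|² = 29
v_rel×d = (5)·(22) − (-2)·(-20) = 70
since m = R²·29 − 70²:  R² = (4900 + -2000) / 29 = 100
R = √100 = 10  ⇒  r_B = 10 − 8 = 2

rB=2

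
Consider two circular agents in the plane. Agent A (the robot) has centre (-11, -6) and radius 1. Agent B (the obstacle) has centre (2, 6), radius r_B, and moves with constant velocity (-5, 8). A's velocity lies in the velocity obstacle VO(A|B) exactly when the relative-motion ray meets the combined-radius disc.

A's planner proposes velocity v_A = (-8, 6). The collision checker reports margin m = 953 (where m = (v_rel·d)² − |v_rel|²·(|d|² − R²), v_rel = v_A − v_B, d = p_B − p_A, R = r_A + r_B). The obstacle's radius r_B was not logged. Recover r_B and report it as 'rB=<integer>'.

m = 953
d = (13, 12);  v_rel = (-3, -2),  |v_rel|² = 13
v_rel×d = (-3)·(12) − (-2)·(13) = -10
since m = R²·13 − (-10)²:  R² = (100 + 953) / 13 = 81
R = √81 = 9  ⇒  r_B = 9 − 1 = 8

rB=8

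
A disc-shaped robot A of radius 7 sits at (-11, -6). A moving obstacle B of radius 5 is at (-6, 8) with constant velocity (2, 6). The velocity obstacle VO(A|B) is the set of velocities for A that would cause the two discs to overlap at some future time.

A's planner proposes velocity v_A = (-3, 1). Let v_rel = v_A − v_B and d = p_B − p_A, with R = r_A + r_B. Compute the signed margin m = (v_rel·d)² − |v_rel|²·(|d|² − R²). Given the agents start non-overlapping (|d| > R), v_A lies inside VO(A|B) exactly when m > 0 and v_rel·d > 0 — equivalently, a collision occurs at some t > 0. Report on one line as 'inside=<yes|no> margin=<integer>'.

d = (5, 14),  |d|² = 221;  R = 7+5 = 12,  c = 221−12² = 77
v_rel = (-5, -5),  |v_rel|² = 50;  v_rel·d = (-5)·(5) + (-5)·(14) = -95
50·t² + 190·t + 77 = 0  ⇒  m = (-95)² − 50·77 = 5175
m = 5175 > 0,  v_rel·d = -95 < 0  ⇒  outside

inside=no margin=5175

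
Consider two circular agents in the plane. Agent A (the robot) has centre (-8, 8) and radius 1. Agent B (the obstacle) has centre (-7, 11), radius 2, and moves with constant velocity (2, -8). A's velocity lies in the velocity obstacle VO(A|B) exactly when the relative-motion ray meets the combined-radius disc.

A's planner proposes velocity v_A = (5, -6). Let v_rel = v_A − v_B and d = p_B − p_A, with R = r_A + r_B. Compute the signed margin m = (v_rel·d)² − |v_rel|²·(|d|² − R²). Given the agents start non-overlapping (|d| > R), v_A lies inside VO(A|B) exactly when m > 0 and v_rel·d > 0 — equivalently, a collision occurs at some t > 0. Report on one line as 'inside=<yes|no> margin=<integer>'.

d = (1, 3),  |d|² = 10;  R = 1+2 = 3,  c = 10−3² = 1
v_rel = (3, 2),  |v_rel|² = 13;  v_rel·d = (3)·(1) + (2)·(3) = 9
13·t² − 18·t + 1 = 0  ⇒  m = 9² − 13·1 = 68
m = 68 > 0,  v_rel·d = 9 > 0  ⇒  inside

inside=yes margin=68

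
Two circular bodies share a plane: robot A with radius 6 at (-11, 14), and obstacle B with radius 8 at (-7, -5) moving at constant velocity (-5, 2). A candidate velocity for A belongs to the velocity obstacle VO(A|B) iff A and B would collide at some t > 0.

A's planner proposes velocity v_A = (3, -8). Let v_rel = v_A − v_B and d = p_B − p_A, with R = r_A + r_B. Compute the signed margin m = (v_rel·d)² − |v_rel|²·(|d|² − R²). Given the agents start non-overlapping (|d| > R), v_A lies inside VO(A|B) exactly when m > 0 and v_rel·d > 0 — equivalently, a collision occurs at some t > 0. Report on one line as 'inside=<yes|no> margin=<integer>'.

d = (4, -19),  |d|² = 377;  R = 6+8 = 14,  c = 377−14² = 181
v_rel = (8, -10),  |v_rel|² = 164;  v_rel·d = (8)·(4) + (-10)·(-19) = 222
164·t² − 444·t + 181 = 0  ⇒  m = 222² − 164·181 = 19600
m = 19600 > 0,  v_rel·d = 222 > 0  ⇒  inside

inside=yes margin=19600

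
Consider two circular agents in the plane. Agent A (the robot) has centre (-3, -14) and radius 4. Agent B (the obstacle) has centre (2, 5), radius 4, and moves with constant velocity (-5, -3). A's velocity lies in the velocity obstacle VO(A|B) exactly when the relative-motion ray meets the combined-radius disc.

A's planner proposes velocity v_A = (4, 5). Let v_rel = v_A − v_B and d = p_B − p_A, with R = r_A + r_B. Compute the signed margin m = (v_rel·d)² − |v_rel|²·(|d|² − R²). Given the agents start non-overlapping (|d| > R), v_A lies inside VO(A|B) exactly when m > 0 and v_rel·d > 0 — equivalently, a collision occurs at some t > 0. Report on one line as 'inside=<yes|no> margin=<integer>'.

d = (5, 19),  |d|² = 386;  R = 4+4 = 8,  c = 386−8² = 322
v_rel = (9, 8),  |v_rel|² = 145;  v_rel·d = (9)·(5) + (8)·(19) = 197
145·t² − 394·t + 322 = 0  ⇒  m = 197² − 145·322 = -7881
m = -7881 < 0,  v_rel·d = 197 > 0  ⇒  outside

inside=no margin=-7881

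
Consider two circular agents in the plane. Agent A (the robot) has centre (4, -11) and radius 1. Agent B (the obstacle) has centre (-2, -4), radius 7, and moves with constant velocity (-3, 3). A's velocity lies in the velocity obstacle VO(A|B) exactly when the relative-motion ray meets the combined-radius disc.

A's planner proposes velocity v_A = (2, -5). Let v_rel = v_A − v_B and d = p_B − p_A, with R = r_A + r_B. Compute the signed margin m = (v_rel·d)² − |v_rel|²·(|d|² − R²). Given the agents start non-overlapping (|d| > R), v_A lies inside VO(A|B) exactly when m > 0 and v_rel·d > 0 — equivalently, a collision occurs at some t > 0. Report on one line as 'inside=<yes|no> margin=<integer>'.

d = (-6, 7),  |d|² = 85;  R = 1+7 = 8,  c = 85−8² = 21
v_rel = (5, -8),  |v_rel|² = 89;  v_rel·d = (5)·(-6) + (-8)·(7) = -86
89·t² + 172·t + 21 = 0  ⇒  m = (-86)² − 89·21 = 5527
m = 5527 > 0,  v_rel·d = -86 < 0  ⇒  outside

inside=no margin=5527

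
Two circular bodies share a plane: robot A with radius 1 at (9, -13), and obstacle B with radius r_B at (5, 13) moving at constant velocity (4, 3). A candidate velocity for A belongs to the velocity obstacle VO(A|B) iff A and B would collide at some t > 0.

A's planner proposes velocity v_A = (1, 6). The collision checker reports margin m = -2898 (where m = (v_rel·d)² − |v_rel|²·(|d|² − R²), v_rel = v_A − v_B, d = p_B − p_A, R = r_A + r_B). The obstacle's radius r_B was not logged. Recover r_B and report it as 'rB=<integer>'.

m = -2898
d = (-4, 26);  v_rel = (-3, 3),  |v_rel|² = 18
v_rel×d = (-3)·(26) − (3)·(-4) = -66
since m = R²·18 − (-66)²:  R² = (4356 + -2898) / 18 = 81
R = √81 = 9  ⇒  r_B = 9 − 1 = 8

rB=8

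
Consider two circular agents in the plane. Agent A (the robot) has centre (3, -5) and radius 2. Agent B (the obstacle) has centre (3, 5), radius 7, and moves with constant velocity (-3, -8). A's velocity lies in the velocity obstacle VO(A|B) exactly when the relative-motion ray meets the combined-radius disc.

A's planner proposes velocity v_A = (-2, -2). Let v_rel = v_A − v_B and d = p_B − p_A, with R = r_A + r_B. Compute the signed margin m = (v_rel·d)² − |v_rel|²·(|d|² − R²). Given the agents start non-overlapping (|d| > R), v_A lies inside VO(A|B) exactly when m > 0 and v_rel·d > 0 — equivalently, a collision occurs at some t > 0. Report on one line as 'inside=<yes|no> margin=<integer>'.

d = (0, 10),  |d|² = 100;  R = 2+7 = 9,  c = 100−9² = 19
v_rel = (1, 6),  |v_rel|² = 37;  v_rel·d = (1)·(0) + (6)·(10) = 60
37·t² − 120·t + 19 = 0  ⇒  m = 60² − 37·19 = 2897
m = 2897 > 0,  v_rel·d = 60 > 0  ⇒  inside

inside=yes margin=2897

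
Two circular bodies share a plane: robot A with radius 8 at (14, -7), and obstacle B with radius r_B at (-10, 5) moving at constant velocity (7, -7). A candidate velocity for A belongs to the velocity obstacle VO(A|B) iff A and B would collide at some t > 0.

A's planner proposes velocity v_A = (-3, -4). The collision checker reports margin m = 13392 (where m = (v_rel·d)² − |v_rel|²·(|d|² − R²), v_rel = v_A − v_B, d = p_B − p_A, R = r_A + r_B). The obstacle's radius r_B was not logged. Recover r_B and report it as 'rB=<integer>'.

m = 13392
d = (-24, 12);  v_rel = (-10, 3),  |v_rel|² = 109
v_rel×d = (-10)·(12) − (3)·(-24) = -48
since m = R²·109 − (-48)²:  R² = (2304 + 13392) / 109 = 144
R = √144 = 12  ⇒  r_B = 12 − 8 = 4

rB=4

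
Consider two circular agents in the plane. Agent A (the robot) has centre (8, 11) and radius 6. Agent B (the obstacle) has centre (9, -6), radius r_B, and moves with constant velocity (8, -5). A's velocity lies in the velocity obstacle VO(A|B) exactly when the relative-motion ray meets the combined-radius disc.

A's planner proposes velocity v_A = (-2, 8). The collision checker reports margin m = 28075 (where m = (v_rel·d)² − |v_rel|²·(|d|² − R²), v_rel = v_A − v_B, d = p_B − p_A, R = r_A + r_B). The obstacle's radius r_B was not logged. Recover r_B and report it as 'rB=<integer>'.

m = 28075
d = (1, -17);  v_rel = (-10, 13),  |v_rel|² = 269
v_rel×d = (-10)·(-17) − (13)·(1) = 157
since m = R²·269 − 157²:  R² = (24649 + 28075) / 269 = 196
R = √196 = 14  ⇒  r_B = 14 − 6 = 8

rB=8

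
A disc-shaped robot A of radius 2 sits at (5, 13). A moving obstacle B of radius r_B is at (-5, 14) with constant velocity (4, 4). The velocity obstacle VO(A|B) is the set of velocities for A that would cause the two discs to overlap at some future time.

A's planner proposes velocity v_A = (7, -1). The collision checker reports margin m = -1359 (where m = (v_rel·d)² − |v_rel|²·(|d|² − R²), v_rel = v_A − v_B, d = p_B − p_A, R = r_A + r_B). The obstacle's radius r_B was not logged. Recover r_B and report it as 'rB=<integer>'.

m = -1359
d = (-10, 1);  v_rel = (3, -5),  |v_rel|² = 34
v_rel×d = (3)·(1) − (-5)·(-10) = -47
since m = R²·34 − (-47)²:  R² = (2209 + -1359) / 34 = 25
R = √25 = 5  ⇒  r_B = 5 − 2 = 3

rB=3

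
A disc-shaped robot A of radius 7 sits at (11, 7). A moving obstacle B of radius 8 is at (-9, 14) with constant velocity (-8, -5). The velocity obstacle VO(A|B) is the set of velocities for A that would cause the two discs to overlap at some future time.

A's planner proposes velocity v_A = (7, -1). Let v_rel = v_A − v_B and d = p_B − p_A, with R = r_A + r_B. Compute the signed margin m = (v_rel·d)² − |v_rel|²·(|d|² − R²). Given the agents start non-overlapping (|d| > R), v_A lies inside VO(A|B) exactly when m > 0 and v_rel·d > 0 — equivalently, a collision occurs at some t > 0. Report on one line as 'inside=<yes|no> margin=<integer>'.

d = (-20, 7),  |d|² = 449;  R = 7+8 = 15,  c = 449−15² = 224
v_rel = (15, 4),  |v_rel|² = 241;  v_rel·d = (15)·(-20) + (4)·(7) = -272
241·t² + 544·t + 224 = 0  ⇒  m = (-272)² − 241·224 = 20000
m = 20000 > 0,  v_rel·d = -272 < 0  ⇒  outside

inside=no margin=20000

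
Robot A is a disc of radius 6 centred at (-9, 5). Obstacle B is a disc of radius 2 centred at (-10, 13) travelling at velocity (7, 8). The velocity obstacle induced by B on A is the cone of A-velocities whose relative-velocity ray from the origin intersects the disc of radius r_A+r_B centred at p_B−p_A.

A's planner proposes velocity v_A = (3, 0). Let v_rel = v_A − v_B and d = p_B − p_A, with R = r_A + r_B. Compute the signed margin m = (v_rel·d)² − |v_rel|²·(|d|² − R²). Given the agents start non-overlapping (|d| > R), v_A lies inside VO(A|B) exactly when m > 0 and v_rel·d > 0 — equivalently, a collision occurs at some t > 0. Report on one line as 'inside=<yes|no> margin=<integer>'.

d = (-1, 8),  |d|² = 65;  R = 6+2 = 8,  c = 65−8² = 1
v_rel = (-4, -8),  |v_rel|² = 80;  v_rel·d = (-4)·(-1) + (-8)·(8) = -60
80·t² + 120·t + 1 = 0  ⇒  m = (-60)² − 80·1 = 3520
m = 3520 > 0,  v_rel·d = -60 < 0  ⇒  outside

inside=no margin=3520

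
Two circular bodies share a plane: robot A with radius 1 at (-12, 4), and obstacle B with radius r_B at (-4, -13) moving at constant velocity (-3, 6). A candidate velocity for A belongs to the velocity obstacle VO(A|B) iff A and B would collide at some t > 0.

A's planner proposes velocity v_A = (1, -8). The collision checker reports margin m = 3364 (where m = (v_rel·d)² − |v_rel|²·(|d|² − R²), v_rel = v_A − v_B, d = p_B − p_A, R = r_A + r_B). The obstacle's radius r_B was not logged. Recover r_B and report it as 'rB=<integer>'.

m = 3364
d = (8, -17);  v_rel = (4, -14),  |v_rel|² = 212
v_rel×d = (4)·(-17) − (-14)·(8) = 44
since m = R²·212 − 44²:  R² = (1936 + 3364) / 212 = 25
R = √25 = 5  ⇒  r_B = 5 − 1 = 4

rB=4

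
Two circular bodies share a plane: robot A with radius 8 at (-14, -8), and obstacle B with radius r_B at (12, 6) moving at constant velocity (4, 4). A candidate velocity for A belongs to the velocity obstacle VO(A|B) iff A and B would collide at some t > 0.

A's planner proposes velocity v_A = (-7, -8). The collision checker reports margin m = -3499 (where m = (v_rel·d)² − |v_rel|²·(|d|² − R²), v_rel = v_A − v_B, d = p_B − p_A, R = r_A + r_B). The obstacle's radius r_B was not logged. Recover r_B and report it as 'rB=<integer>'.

m = -3499
d = (26, 14);  v_rel = (-11, -12),  |v_rel|² = 265
v_rel×d = (-11)·(14) − (-12)·(26) = 158
since m = R²·265 − 158²:  R² = (24964 + -3499) / 265 = 81
R = √81 = 9  ⇒  r_B = 9 − 8 = 1

rB=1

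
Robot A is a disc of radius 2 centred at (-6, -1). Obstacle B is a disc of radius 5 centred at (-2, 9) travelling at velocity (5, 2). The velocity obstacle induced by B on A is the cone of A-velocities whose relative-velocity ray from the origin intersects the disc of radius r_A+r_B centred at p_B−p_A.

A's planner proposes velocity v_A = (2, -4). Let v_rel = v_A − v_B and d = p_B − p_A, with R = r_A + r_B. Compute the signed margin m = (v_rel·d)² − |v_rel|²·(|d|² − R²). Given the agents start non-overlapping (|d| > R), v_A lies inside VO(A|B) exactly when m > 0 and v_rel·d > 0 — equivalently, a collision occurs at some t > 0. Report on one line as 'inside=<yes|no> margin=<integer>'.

d = (4, 10),  |d|² = 116;  R = 2+5 = 7,  c = 116−7² = 67
v_rel = (-3, -6),  |v_rel|² = 45;  v_rel·d = (-3)·(4) + (-6)·(10) = -72
45·t² + 144·t + 67 = 0  ⇒  m = (-72)² − 45·67 = 2169
m = 2169 > 0,  v_rel·d = -72 < 0  ⇒  outside

inside=no margin=2169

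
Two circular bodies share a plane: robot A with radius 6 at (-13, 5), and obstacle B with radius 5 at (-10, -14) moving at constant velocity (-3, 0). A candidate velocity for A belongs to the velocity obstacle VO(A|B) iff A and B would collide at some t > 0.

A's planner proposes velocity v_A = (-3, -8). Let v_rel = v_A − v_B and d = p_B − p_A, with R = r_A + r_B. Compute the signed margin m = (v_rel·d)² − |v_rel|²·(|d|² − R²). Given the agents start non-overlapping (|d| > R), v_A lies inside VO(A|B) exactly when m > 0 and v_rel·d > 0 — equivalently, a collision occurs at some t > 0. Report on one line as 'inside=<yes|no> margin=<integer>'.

d = (3, -19),  |d|² = 370;  R = 6+5 = 11,  c = 370−11² = 249
v_rel = (0, -8),  |v_rel|² = 64;  v_rel·d = (0)·(3) + (-8)·(-19) = 152
64·t² − 304·t + 249 = 0  ⇒  m = 152² − 64·249 = 7168
m = 7168 > 0,  v_rel·d = 152 > 0  ⇒  inside

inside=yes margin=7168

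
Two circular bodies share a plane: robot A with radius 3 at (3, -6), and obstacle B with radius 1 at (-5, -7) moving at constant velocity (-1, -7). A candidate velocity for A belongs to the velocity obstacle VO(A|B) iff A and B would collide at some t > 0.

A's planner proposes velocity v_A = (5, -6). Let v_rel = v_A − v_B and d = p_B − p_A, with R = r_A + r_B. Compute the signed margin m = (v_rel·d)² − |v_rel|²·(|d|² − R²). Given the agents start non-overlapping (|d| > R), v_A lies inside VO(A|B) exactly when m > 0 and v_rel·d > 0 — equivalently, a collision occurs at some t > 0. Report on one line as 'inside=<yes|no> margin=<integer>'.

d = (-8, -1),  |d|² = 65;  R = 3+1 = 4,  c = 65−4² = 49
v_rel = (6, 1),  |v_rel|² = 37;  v_rel·d = (6)·(-8) + (1)·(-1) = -49
37·t² + 98·t + 49 = 0  ⇒  m = (-49)² − 37·49 = 588
m = 588 > 0,  v_rel·d = -49 < 0  ⇒  outside

inside=no margin=588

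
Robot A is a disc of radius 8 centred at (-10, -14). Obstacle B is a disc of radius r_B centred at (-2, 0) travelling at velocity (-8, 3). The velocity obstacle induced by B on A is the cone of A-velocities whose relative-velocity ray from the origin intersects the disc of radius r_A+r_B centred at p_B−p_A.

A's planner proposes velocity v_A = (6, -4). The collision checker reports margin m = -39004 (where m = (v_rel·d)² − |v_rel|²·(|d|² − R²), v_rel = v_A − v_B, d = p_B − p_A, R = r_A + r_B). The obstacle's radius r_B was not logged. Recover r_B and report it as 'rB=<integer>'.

m = -39004
d = (8, 14);  v_rel = (14, -7),  |v_rel|² = 245
v_rel×d = (14)·(14) − (-7)·(8) = 252
since m = R²·245 − 252²:  R² = (63504 + -39004) / 245 = 100
R = √100 = 10  ⇒  r_B = 10 − 8 = 2

rB=2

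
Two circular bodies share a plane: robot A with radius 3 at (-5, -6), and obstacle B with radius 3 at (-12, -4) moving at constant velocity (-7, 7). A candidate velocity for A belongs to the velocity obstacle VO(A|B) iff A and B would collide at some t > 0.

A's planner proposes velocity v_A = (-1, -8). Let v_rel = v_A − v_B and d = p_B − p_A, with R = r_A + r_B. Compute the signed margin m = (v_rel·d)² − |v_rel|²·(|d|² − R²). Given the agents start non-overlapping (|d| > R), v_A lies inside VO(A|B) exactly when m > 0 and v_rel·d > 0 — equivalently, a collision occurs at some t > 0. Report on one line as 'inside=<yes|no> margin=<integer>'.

d = (-7, 2),  |d|² = 53;  R = 3+3 = 6,  c = 53−6² = 17
v_rel = (6, -15),  |v_rel|² = 261;  v_rel·d = (6)·(-7) + (-15)·(2) = -72
261·t² + 144·t + 17 = 0  ⇒  m = (-72)² − 261·17 = 747
m = 747 > 0,  v_rel·d = -72 < 0  ⇒  outside

inside=no margin=747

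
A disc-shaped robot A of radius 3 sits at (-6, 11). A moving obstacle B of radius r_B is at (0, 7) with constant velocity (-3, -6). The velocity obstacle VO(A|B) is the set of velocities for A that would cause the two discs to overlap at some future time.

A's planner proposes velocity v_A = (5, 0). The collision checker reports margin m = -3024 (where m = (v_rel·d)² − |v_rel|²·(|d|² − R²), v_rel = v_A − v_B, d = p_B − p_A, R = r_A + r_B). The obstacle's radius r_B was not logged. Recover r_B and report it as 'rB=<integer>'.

m = -3024
d = (6, -4);  v_rel = (8, 6),  |v_rel|² = 100
v_rel×d = (8)·(-4) − (6)·(6) = -68
since m = R²·100 − (-68)²:  R² = (4624 + -3024) / 100 = 16
R = √16 = 4  ⇒  r_B = 4 − 3 = 1

rB=1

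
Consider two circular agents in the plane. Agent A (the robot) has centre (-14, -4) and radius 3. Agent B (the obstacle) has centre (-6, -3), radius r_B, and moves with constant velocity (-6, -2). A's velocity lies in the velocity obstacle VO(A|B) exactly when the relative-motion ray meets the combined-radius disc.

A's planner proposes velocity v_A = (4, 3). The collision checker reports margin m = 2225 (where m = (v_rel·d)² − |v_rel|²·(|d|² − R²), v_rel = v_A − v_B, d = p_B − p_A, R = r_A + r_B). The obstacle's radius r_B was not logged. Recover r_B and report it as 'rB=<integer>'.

m = 2225
d = (8, 1);  v_rel = (10, 5),  |v_rel|² = 125
v_rel×d = (10)·(1) − (5)·(8) = -30
since m = R²·125 − (-30)²:  R² = (900 + 2225) / 125 = 25
R = √25 = 5  ⇒  r_B = 5 − 3 = 2

rB=2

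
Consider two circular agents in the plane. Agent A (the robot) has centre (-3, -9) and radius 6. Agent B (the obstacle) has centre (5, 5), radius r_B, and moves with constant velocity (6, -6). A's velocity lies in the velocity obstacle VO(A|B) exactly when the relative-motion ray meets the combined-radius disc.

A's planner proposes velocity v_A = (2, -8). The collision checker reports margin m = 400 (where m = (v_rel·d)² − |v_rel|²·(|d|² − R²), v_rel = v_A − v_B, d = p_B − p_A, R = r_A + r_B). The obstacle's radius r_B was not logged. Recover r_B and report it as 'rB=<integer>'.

m = 400
d = (8, 14);  v_rel = (-4, -2),  |v_rel|² = 20
v_rel×d = (-4)·(14) − (-2)·(8) = -40
since m = R²·20 − (-40)²:  R² = (1600 + 400) / 20 = 100
R = √100 = 10  ⇒  r_B = 10 − 6 = 4

rB=4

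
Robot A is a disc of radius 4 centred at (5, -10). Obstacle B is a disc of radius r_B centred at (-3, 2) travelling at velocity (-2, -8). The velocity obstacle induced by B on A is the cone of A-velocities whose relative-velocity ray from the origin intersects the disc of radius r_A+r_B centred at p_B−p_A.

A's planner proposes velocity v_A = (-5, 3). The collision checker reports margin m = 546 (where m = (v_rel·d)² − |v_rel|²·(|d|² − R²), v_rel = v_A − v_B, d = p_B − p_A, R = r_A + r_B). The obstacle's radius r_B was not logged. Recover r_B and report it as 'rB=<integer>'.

m = 546
d = (-8, 12);  v_rel = (-3, 11),  |v_rel|² = 130
v_rel×d = (-3)·(12) − (11)·(-8) = 52
since m = R²·130 − 52²:  R² = (2704 + 546) / 130 = 25
R = √25 = 5  ⇒  r_B = 5 − 4 = 1

rB=1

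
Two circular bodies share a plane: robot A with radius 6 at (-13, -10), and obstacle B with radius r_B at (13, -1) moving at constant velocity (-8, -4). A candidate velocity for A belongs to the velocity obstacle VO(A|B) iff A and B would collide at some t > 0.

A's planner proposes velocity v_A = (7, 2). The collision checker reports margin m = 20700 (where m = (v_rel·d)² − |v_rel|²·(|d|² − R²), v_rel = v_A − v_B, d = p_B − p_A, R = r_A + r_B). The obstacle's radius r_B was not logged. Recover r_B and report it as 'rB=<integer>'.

m = 20700
d = (26, 9);  v_rel = (15, 6),  |v_rel|² = 261
v_rel×d = (15)·(9) − (6)·(26) = -21
since m = R²·261 − (-21)²:  R² = (441 + 20700) / 261 = 81
R = √81 = 9  ⇒  r_B = 9 − 6 = 3

rB=3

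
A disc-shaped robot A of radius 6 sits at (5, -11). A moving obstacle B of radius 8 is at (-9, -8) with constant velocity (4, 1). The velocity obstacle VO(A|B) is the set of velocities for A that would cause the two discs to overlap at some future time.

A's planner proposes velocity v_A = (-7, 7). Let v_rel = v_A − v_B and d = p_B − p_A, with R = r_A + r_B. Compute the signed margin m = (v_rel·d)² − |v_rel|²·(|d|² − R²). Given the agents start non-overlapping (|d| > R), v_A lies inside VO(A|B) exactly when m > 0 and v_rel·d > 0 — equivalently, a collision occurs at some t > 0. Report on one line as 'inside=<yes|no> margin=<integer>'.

d = (-14, 3),  |d|² = 205;  R = 6+8 = 14,  c = 205−14² = 9
v_rel = (-11, 6),  |v_rel|² = 157;  v_rel·d = (-11)·(-14) + (6)·(3) = 172
157·t² − 344·t + 9 = 0  ⇒  m = 172² − 157·9 = 28171
m = 28171 > 0,  v_rel·d = 172 > 0  ⇒  inside

inside=yes margin=28171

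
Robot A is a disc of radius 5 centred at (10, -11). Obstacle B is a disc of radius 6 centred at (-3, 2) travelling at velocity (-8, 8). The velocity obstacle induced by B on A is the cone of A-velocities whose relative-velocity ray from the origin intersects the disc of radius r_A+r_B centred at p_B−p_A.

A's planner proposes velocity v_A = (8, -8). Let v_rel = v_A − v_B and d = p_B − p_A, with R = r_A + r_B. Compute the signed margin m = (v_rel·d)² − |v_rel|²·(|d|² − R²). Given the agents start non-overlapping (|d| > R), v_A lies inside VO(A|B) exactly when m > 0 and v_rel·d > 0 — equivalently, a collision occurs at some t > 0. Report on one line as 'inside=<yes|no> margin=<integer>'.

d = (-13, 13),  |d|² = 338;  R = 5+6 = 11,  c = 338−11² = 217
v_rel = (16, -16),  |v_rel|² = 512;  v_rel·d = (16)·(-13) + (-16)·(13) = -416
512·t² + 832·t + 217 = 0  ⇒  m = (-416)² − 512·217 = 61952
m = 61952 > 0,  v_rel·d = -416 < 0  ⇒  outside

inside=no margin=61952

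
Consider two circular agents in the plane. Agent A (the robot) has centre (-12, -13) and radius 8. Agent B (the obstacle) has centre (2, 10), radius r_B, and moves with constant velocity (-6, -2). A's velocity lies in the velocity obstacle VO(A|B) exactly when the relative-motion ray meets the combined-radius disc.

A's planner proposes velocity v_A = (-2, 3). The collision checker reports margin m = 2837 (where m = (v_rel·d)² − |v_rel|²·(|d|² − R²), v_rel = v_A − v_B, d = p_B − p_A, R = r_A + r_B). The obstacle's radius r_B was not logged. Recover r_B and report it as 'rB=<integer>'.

m = 2837
d = (14, 23);  v_rel = (4, 5),  |v_rel|² = 41
v_rel×d = (4)·(23) − (5)·(14) = 22
since m = R²·41 − 22²:  R² = (484 + 2837) / 41 = 81
R = √81 = 9  ⇒  r_B = 9 − 8 = 1

rB=1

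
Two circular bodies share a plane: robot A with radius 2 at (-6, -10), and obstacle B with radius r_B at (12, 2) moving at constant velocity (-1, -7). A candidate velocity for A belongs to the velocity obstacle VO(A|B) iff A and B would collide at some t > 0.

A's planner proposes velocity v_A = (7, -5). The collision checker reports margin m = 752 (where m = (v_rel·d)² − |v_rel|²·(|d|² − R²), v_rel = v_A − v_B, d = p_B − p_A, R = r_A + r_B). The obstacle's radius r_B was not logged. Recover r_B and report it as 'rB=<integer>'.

m = 752
d = (18, 12);  v_rel = (8, 2),  |v_rel|² = 68
v_rel×d = (8)·(12) − (2)·(18) = 60
since m = R²·68 − 60²:  R² = (3600 + 752) / 68 = 64
R = √64 = 8  ⇒  r_B = 8 − 2 = 6

rB=6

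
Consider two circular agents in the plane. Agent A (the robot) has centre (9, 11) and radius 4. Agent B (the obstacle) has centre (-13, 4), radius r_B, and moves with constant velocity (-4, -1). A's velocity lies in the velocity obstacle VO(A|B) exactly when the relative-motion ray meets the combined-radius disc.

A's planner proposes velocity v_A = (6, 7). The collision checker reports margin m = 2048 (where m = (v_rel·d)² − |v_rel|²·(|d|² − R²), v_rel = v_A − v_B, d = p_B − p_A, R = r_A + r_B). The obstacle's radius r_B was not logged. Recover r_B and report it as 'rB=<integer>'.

m = 2048
d = (-22, -7);  v_rel = (10, 8),  |v_rel|² = 164
v_rel×d = (10)·(-7) − (8)·(-22) = 106
since m = R²·164 − 106²:  R² = (11236 + 2048) / 164 = 81
R = √81 = 9  ⇒  r_B = 9 − 4 = 5

rB=5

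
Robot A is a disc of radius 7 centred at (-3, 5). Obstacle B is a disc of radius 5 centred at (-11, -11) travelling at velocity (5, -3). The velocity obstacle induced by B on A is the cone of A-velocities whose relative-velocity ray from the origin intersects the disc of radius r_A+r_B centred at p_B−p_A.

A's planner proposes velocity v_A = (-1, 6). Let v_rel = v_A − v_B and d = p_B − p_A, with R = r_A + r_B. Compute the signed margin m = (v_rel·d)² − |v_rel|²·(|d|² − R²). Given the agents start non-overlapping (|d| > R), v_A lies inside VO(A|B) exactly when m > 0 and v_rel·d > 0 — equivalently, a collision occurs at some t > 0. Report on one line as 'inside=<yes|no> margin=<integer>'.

d = (-8, -16),  |d|² = 320;  R = 7+5 = 12,  c = 320−12² = 176
v_rel = (-6, 9),  |v_rel|² = 117;  v_rel·d = (-6)·(-8) + (9)·(-16) = -96
117·t² + 192·t + 176 = 0  ⇒  m = (-96)² − 117·176 = -11376
m = -11376 < 0,  v_rel·d = -96 < 0  ⇒  outside

inside=no margin=-11376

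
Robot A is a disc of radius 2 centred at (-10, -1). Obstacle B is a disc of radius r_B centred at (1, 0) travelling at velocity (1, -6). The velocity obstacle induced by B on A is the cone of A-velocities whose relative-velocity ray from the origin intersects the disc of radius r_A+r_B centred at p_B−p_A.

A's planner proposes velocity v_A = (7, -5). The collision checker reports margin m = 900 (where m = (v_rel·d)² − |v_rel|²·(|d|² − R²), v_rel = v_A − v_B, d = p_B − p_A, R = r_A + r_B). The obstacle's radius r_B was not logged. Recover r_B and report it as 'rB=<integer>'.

m = 900
d = (11, 1);  v_rel = (6, 1),  |v_rel|² = 37
v_rel×d = (6)·(1) − (1)·(11) = -5
since m = R²·37 − (-5)²:  R² = (25 + 900) / 37 = 25
R = √25 = 5  ⇒  r_B = 5 − 2 = 3

rB=3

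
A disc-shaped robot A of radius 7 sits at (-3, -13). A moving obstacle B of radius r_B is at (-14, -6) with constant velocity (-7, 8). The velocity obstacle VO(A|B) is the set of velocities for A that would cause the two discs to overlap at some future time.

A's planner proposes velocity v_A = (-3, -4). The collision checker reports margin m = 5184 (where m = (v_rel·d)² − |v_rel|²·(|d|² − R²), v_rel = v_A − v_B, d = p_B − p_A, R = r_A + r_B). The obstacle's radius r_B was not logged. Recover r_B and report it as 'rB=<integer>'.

m = 5184
d = (-11, 7);  v_rel = (4, -12),  |v_rel|² = 160
v_rel×d = (4)·(7) − (-12)·(-11) = -104
since m = R²·160 − (-104)²:  R² = (10816 + 5184) / 160 = 100
R = √100 = 10  ⇒  r_B = 10 − 7 = 3

rB=3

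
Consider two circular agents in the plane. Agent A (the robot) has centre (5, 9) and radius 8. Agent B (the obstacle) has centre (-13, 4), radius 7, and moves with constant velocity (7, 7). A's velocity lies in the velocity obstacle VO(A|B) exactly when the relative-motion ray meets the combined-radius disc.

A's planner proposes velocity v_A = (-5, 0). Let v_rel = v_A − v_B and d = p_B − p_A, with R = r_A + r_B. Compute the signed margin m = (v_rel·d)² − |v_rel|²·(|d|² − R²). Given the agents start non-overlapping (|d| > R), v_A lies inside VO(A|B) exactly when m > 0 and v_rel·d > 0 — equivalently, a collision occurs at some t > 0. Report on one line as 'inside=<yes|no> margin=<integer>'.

d = (-18, -5),  |d|² = 349;  R = 8+7 = 15,  c = 349−15² = 124
v_rel = (-12, -7),  |v_rel|² = 193;  v_rel·d = (-12)·(-18) + (-7)·(-5) = 251
193·t² − 502·t + 124 = 0  ⇒  m = 251² − 193·124 = 39069
m = 39069 > 0,  v_rel·d = 251 > 0  ⇒  inside

inside=yes margin=39069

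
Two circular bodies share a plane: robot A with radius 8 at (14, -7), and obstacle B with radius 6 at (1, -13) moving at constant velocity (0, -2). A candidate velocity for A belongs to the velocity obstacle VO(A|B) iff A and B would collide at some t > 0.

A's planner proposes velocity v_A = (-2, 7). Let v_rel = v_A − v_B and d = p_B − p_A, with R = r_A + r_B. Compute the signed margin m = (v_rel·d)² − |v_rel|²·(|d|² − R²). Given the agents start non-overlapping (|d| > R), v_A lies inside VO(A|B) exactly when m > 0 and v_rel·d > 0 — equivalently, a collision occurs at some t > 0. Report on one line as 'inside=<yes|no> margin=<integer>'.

d = (-13, -6),  |d|² = 205;  R = 8+6 = 14,  c = 205−14² = 9
v_rel = (-2, 9),  |v_rel|² = 85;  v_rel·d = (-2)·(-13) + (9)·(-6) = -28
85·t² + 56·t + 9 = 0  ⇒  m = (-28)² − 85·9 = 19
m = 19 > 0,  v_rel·d = -28 < 0  ⇒  outside

inside=no margin=19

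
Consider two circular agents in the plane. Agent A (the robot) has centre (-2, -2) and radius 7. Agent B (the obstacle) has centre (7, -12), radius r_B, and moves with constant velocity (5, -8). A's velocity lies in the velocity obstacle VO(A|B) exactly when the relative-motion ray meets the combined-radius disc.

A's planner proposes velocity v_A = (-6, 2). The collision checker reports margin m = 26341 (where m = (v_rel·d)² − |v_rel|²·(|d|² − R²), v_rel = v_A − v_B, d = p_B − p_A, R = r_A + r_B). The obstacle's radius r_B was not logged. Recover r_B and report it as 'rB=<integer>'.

m = 26341
d = (9, -10);  v_rel = (-11, 10),  |v_rel|² = 221
v_rel×d = (-11)·(-10) − (10)·(9) = 20
since m = R²·221 − 20²:  R² = (400 + 26341) / 221 = 121
R = √121 = 11  ⇒  r_B = 11 − 7 = 4

rB=4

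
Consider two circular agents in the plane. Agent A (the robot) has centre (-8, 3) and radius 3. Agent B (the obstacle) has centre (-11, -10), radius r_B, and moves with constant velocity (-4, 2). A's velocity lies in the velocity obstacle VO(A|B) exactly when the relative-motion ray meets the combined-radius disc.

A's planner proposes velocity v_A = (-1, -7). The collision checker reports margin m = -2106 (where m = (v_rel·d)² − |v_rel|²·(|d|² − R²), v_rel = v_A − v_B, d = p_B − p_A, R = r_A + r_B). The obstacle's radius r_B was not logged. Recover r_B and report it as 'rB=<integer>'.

m = -2106
d = (-3, -13);  v_rel = (3, -9),  |v_rel|² = 90
v_rel×d = (3)·(-13) − (-9)·(-3) = -66
since m = R²·90 − (-66)²:  R² = (4356 + -2106) / 90 = 25
R = √25 = 5  ⇒  r_B = 5 − 3 = 2

rB=2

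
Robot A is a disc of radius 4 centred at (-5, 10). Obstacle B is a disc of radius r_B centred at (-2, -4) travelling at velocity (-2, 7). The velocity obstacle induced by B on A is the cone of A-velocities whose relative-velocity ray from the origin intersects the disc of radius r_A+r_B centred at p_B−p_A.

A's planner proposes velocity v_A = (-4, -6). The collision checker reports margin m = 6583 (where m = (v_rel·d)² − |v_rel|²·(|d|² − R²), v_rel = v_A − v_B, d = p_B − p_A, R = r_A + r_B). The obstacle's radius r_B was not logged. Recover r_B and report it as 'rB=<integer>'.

m = 6583
d = (3, -14);  v_rel = (-2, -13),  |v_rel|² = 173
v_rel×d = (-2)·(-14) − (-13)·(3) = 67
since m = R²·173 − 67²:  R² = (4489 + 6583) / 173 = 64
R = √64 = 8  ⇒  r_B = 8 − 4 = 4

rB=4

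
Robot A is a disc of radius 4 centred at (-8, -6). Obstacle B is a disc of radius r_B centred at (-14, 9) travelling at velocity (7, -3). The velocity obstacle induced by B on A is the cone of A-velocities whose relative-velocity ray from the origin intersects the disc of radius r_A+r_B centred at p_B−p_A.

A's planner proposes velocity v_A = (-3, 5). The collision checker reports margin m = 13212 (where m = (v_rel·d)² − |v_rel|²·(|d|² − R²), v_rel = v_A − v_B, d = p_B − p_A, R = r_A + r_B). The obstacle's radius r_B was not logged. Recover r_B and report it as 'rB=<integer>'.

m = 13212
d = (-6, 15);  v_rel = (-10, 8),  |v_rel|² = 164
v_rel×d = (-10)·(15) − (8)·(-6) = -102
since m = R²·164 − (-102)²:  R² = (10404 + 13212) / 164 = 144
R = √144 = 12  ⇒  r_B = 12 − 4 = 8

rB=8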